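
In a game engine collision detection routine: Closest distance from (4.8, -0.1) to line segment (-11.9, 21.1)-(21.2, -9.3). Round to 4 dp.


Project P onto AB: t = 0.5928 (clamped to [0,1])
Closest point on segment: (7.7205, 3.0799)
Distance: 4.3176

4.3176


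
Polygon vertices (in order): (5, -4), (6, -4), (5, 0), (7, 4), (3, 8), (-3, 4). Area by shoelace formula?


Shoelace sum: (5*(-4) - 6*(-4)) + (6*0 - 5*(-4)) + (5*4 - 7*0) + (7*8 - 3*4) + (3*4 - (-3)*8) + ((-3)*(-4) - 5*4)
= 116
Area = |116|/2 = 58

58


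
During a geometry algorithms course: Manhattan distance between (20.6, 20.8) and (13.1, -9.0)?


|20.6-13.1| + |20.8-(-9)| = 7.5 + 29.8 = 37.3

37.3


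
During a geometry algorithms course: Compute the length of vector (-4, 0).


|u| = sqrt((-4)^2 + 0^2) = sqrt(16) = 4

4


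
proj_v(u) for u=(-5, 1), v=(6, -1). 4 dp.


u.v = -31, |v| = sqrt(37) = 6.0828
Scalar projection = u.v / |v| = -31 / sqrt(37) = -5.0964

-5.0964


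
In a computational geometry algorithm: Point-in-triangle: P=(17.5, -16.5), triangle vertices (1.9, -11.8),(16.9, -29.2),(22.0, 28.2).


Cross products: AB x AP = 200.94, BC x BP = 30.33, CA x CP = 718.47
All same sign? yes

Yes, inside


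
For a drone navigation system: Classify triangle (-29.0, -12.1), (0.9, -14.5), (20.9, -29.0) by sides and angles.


Side lengths squared: AB^2=899.77, BC^2=610.25, CA^2=2775.62
Sorted: [610.25, 899.77, 2775.62]
By sides: Scalene, By angles: Obtuse

Scalene, Obtuse


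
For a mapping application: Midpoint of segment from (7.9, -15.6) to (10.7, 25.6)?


M = ((7.9+10.7)/2, ((-15.6)+25.6)/2)
= (9.3, 5)

(9.3, 5)


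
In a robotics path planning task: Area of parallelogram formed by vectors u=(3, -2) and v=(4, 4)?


|u x v| = |3*4 - (-2)*4|
= |12 - (-8)| = 20

20


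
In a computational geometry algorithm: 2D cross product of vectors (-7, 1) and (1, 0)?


u x v = u_x*v_y - u_y*v_x = (-7)*0 - 1*1
= 0 - 1 = -1

-1


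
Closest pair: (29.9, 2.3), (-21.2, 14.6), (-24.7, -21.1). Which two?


d(P0,P1) = 52.5595, d(P0,P2) = 59.403, d(P1,P2) = 35.8712
Closest: P1 and P2

Closest pair: (-21.2, 14.6) and (-24.7, -21.1), distance = 35.8712


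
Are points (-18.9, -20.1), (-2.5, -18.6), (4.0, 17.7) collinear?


Cross product: ((-2.5)-(-18.9))*(17.7-(-20.1)) - ((-18.6)-(-20.1))*(4-(-18.9))
= 585.57

No, not collinear


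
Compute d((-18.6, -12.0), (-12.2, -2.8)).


dx=6.4, dy=9.2
d^2 = 6.4^2 + 9.2^2 = 125.6
d = sqrt(125.6) = 11.2071

11.2071


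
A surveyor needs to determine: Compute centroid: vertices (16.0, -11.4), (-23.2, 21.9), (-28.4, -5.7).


Centroid = ((x_A+x_B+x_C)/3, (y_A+y_B+y_C)/3)
= ((16+(-23.2)+(-28.4))/3, ((-11.4)+21.9+(-5.7))/3)
= (-11.8667, 1.6)

(-11.8667, 1.6)


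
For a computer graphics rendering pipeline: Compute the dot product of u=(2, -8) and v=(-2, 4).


u . v = u_x*v_x + u_y*v_y = 2*(-2) + (-8)*4
= (-4) + (-32) = -36

-36


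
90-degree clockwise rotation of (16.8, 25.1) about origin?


90° CW: (x,y) -> (y, -x)
(16.8,25.1) -> (25.1, -16.8)

(25.1, -16.8)


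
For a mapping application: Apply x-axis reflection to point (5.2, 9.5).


Reflection over x-axis: (x,y) -> (x,-y)
(5.2, 9.5) -> (5.2, -9.5)

(5.2, -9.5)


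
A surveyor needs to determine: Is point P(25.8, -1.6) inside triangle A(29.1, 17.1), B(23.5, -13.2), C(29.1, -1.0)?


Cross products: AB x AP = 4.73, BC x BP = 36.9, CA x CP = 59.73
All same sign? yes

Yes, inside


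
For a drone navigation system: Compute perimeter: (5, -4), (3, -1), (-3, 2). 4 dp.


Sides: (5, -4)->(3, -1): sqrt(13) = 3.605551, (3, -1)->(-3, 2): sqrt(45) = 6.708204, (-3, 2)->(5, -4): sqrt(100) = 10
Sum = 20.313755
Perimeter = 20.3138

20.3138


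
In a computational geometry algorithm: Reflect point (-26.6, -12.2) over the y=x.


Reflection over y=x: (x,y) -> (y,x)
(-26.6, -12.2) -> (-12.2, -26.6)

(-12.2, -26.6)


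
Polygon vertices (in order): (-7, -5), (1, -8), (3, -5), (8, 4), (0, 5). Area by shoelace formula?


Shoelace sum: ((-7)*(-8) - 1*(-5)) + (1*(-5) - 3*(-8)) + (3*4 - 8*(-5)) + (8*5 - 0*4) + (0*(-5) - (-7)*5)
= 207
Area = |207|/2 = 103.5

103.5


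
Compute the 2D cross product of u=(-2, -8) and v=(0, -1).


u x v = u_x*v_y - u_y*v_x = (-2)*(-1) - (-8)*0
= 2 - 0 = 2

2


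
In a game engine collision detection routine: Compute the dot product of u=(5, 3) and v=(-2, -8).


u . v = u_x*v_x + u_y*v_y = 5*(-2) + 3*(-8)
= (-10) + (-24) = -34

-34


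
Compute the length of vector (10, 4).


|u| = sqrt(10^2 + 4^2) = sqrt(116) = 10.7703

10.7703


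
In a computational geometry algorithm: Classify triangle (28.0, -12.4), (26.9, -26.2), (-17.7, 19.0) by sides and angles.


Side lengths squared: AB^2=191.65, BC^2=4032.2, CA^2=3074.45
Sorted: [191.65, 3074.45, 4032.2]
By sides: Scalene, By angles: Obtuse

Scalene, Obtuse


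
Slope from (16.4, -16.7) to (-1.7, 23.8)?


slope = (y2-y1)/(x2-x1) = (23.8-(-16.7))/((-1.7)-16.4) = 40.5/(-18.1) = -2.2376

-2.2376


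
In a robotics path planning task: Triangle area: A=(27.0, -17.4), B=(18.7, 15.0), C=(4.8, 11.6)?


Area = |x_A(y_B-y_C) + x_B(y_C-y_A) + x_C(y_A-y_B)|/2
= |91.8 + 542.3 + (-155.52)|/2
= 478.58/2 = 239.29

239.29


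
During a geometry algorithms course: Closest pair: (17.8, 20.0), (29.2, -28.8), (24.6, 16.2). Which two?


d(P0,P1) = 50.1139, d(P0,P2) = 7.7897, d(P1,P2) = 45.2345
Closest: P0 and P2

Closest pair: (17.8, 20.0) and (24.6, 16.2), distance = 7.7897


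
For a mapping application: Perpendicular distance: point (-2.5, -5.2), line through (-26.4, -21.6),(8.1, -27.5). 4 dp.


|cross product| = 706.81
|line direction| = sqrt(1225.06) = 35.0009
Distance = 706.81/sqrt(1225.06) = 20.1941

20.1941


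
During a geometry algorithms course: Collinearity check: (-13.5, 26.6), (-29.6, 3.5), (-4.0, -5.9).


Cross product: ((-29.6)-(-13.5))*((-5.9)-26.6) - (3.5-26.6)*((-4)-(-13.5))
= 742.7

No, not collinear


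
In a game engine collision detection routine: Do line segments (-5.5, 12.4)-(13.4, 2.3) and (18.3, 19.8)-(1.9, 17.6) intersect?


Cross products: d1=69, d2=276.22, d3=380.24, d4=173.02
d1*d2 < 0 and d3*d4 < 0? no

No, they don't intersect


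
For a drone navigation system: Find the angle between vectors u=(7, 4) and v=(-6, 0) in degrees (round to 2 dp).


u.v = -42, |u| = sqrt(65) = 8.0623, |v| = sqrt(36) = 6
cos(theta) = u.v/(|u||v|) = -42/sqrt(2340) = -0.868243
theta = acos(-0.868243) = 150.26 degrees

150.26 degrees


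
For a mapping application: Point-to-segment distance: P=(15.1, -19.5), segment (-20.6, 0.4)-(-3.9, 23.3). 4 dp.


Project P onto AB: t = 0.1749 (clamped to [0,1])
Closest point on segment: (-17.6795, 4.4047)
Distance: 40.5701

40.5701


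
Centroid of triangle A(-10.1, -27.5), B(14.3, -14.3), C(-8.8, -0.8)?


Centroid = ((x_A+x_B+x_C)/3, (y_A+y_B+y_C)/3)
= (((-10.1)+14.3+(-8.8))/3, ((-27.5)+(-14.3)+(-0.8))/3)
= (-1.5333, -14.2)

(-1.5333, -14.2)


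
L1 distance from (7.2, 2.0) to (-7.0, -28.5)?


|7.2-(-7)| + |2-(-28.5)| = 14.2 + 30.5 = 44.7

44.7


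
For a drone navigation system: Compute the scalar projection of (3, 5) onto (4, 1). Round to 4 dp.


u.v = 17, |v| = sqrt(17) = 4.1231
Scalar projection = u.v / |v| = 17 / sqrt(17) = 4.1231

4.1231


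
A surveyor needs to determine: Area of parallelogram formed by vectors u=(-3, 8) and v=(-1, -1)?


|u x v| = |(-3)*(-1) - 8*(-1)|
= |3 - (-8)| = 11

11


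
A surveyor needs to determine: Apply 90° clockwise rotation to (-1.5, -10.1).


90° CW: (x,y) -> (y, -x)
(-1.5,-10.1) -> (-10.1, 1.5)

(-10.1, 1.5)


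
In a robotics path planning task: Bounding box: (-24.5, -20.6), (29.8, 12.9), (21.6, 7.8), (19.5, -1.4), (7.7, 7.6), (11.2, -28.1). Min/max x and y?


x range: [-24.5, 29.8]
y range: [-28.1, 12.9]
Bounding box: (-24.5,-28.1) to (29.8,12.9)

(-24.5,-28.1) to (29.8,12.9)


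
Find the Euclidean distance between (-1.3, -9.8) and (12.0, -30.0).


dx=13.3, dy=-20.2
d^2 = 13.3^2 + (-20.2)^2 = 584.93
d = sqrt(584.93) = 24.1853

24.1853


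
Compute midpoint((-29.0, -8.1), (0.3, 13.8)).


M = (((-29)+0.3)/2, ((-8.1)+13.8)/2)
= (-14.35, 2.85)

(-14.35, 2.85)


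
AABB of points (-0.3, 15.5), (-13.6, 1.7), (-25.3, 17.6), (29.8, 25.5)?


x range: [-25.3, 29.8]
y range: [1.7, 25.5]
Bounding box: (-25.3,1.7) to (29.8,25.5)

(-25.3,1.7) to (29.8,25.5)


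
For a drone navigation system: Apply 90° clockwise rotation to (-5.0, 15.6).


90° CW: (x,y) -> (y, -x)
(-5,15.6) -> (15.6, 5)

(15.6, 5)


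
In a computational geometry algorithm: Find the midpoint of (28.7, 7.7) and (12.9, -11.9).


M = ((28.7+12.9)/2, (7.7+(-11.9))/2)
= (20.8, -2.1)

(20.8, -2.1)


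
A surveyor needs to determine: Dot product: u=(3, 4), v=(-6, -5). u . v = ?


u . v = u_x*v_x + u_y*v_y = 3*(-6) + 4*(-5)
= (-18) + (-20) = -38

-38


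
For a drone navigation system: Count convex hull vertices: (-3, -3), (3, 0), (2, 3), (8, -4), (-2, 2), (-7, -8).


Convex hull vertices (CCW): (-7, -8), (8, -4), (2, 3), (-2, 2)
Count = 4

4


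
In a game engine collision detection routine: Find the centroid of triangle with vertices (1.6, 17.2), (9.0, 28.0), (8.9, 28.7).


Centroid = ((x_A+x_B+x_C)/3, (y_A+y_B+y_C)/3)
= ((1.6+9+8.9)/3, (17.2+28+28.7)/3)
= (6.5, 24.6333)

(6.5, 24.6333)


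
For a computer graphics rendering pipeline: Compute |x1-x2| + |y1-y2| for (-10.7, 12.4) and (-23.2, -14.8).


|(-10.7)-(-23.2)| + |12.4-(-14.8)| = 12.5 + 27.2 = 39.7

39.7


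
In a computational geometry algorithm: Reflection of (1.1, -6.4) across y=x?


Reflection over y=x: (x,y) -> (y,x)
(1.1, -6.4) -> (-6.4, 1.1)

(-6.4, 1.1)


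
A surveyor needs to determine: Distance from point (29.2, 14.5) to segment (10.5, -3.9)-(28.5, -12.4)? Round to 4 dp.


Project P onto AB: t = 0.4548 (clamped to [0,1])
Closest point on segment: (18.6857, -7.7655)
Distance: 24.6232

24.6232


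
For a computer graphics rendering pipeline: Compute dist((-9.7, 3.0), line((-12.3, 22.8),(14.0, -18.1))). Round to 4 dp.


|cross product| = 414.4
|line direction| = sqrt(2364.5) = 48.6261
Distance = 414.4/sqrt(2364.5) = 8.5222

8.5222


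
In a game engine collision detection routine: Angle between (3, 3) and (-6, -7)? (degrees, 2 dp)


u.v = -39, |u| = sqrt(18) = 4.2426, |v| = sqrt(85) = 9.2195
cos(theta) = u.v/(|u||v|) = -39/sqrt(1530) = -0.997054
theta = acos(-0.997054) = 175.6 degrees

175.6 degrees


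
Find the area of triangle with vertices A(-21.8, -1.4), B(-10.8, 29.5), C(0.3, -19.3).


Area = |x_A(y_B-y_C) + x_B(y_C-y_A) + x_C(y_A-y_B)|/2
= |(-1063.84) + 193.32 + (-9.27)|/2
= 879.79/2 = 439.895

439.895


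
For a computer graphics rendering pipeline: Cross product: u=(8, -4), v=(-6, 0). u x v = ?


u x v = u_x*v_y - u_y*v_x = 8*0 - (-4)*(-6)
= 0 - 24 = -24

-24


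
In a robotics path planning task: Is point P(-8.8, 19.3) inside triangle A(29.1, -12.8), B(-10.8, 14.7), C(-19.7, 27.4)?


Cross products: AB x AP = -238.54, BC x BP = -66.34, CA x CP = 42.9
All same sign? no

No, outside


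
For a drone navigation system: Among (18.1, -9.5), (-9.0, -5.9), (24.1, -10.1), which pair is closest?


d(P0,P1) = 27.3381, d(P0,P2) = 6.0299, d(P1,P2) = 33.3654
Closest: P0 and P2

Closest pair: (18.1, -9.5) and (24.1, -10.1), distance = 6.0299


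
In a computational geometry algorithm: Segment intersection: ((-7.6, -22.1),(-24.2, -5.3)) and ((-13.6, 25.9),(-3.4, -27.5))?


Cross products: d1=-169.2, d2=-884.28, d3=-696, d4=19.08
d1*d2 < 0 and d3*d4 < 0? no

No, they don't intersect


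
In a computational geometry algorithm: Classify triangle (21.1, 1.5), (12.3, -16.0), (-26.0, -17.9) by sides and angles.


Side lengths squared: AB^2=383.69, BC^2=1470.5, CA^2=2594.77
Sorted: [383.69, 1470.5, 2594.77]
By sides: Scalene, By angles: Obtuse

Scalene, Obtuse


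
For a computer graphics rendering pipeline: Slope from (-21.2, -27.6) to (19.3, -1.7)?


slope = (y2-y1)/(x2-x1) = ((-1.7)-(-27.6))/(19.3-(-21.2)) = 25.9/40.5 = 0.6395

0.6395


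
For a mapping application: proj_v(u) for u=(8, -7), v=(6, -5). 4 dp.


u.v = 83, |v| = sqrt(61) = 7.8102
Scalar projection = u.v / |v| = 83 / sqrt(61) = 10.6271

10.6271


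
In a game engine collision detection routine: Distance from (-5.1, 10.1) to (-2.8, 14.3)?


dx=2.3, dy=4.2
d^2 = 2.3^2 + 4.2^2 = 22.93
d = sqrt(22.93) = 4.7885

4.7885


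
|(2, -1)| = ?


|u| = sqrt(2^2 + (-1)^2) = sqrt(5) = 2.2361

2.2361


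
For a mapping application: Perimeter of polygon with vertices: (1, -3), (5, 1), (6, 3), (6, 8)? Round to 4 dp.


Sides: (1, -3)->(5, 1): sqrt(32) = 5.656854, (5, 1)->(6, 3): sqrt(5) = 2.236068, (6, 3)->(6, 8): sqrt(25) = 5, (6, 8)->(1, -3): sqrt(146) = 12.083046
Sum = 24.975968
Perimeter = 24.976

24.976


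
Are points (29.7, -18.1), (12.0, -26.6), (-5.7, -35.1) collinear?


Cross product: (12-29.7)*((-35.1)-(-18.1)) - ((-26.6)-(-18.1))*((-5.7)-29.7)
= 0

Yes, collinear


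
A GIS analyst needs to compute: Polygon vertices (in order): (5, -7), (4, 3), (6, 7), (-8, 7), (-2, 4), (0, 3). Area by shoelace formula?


Shoelace sum: (5*3 - 4*(-7)) + (4*7 - 6*3) + (6*7 - (-8)*7) + ((-8)*4 - (-2)*7) + ((-2)*3 - 0*4) + (0*(-7) - 5*3)
= 112
Area = |112|/2 = 56

56


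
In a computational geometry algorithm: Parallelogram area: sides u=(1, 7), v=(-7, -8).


|u x v| = |1*(-8) - 7*(-7)|
= |(-8) - (-49)| = 41

41


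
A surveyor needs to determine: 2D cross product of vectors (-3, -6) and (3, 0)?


u x v = u_x*v_y - u_y*v_x = (-3)*0 - (-6)*3
= 0 - (-18) = 18

18


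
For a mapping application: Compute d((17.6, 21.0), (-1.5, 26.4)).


dx=-19.1, dy=5.4
d^2 = (-19.1)^2 + 5.4^2 = 393.97
d = sqrt(393.97) = 19.8487

19.8487


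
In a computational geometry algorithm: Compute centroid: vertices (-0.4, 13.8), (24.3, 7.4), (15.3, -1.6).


Centroid = ((x_A+x_B+x_C)/3, (y_A+y_B+y_C)/3)
= (((-0.4)+24.3+15.3)/3, (13.8+7.4+(-1.6))/3)
= (13.0667, 6.5333)

(13.0667, 6.5333)


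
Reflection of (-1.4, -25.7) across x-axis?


Reflection over x-axis: (x,y) -> (x,-y)
(-1.4, -25.7) -> (-1.4, 25.7)

(-1.4, 25.7)


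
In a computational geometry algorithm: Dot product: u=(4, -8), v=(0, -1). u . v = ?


u . v = u_x*v_x + u_y*v_y = 4*0 + (-8)*(-1)
= 0 + 8 = 8

8


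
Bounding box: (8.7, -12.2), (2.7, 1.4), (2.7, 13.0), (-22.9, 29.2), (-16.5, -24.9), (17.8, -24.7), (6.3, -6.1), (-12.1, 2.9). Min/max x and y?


x range: [-22.9, 17.8]
y range: [-24.9, 29.2]
Bounding box: (-22.9,-24.9) to (17.8,29.2)

(-22.9,-24.9) to (17.8,29.2)


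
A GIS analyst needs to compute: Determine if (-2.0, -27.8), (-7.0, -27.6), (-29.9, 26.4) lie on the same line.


Cross product: ((-7)-(-2))*(26.4-(-27.8)) - ((-27.6)-(-27.8))*((-29.9)-(-2))
= -265.42

No, not collinear


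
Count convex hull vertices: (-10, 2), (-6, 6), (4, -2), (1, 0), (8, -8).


Convex hull vertices (CCW): (-10, 2), (8, -8), (4, -2), (-6, 6)
Count = 4

4


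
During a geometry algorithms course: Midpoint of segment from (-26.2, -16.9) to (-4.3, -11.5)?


M = (((-26.2)+(-4.3))/2, ((-16.9)+(-11.5))/2)
= (-15.25, -14.2)

(-15.25, -14.2)


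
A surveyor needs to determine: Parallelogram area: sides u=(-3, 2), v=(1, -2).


|u x v| = |(-3)*(-2) - 2*1|
= |6 - 2| = 4

4


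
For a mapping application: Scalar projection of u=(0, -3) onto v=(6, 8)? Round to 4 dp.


u.v = -24, |v| = sqrt(100) = 10
Scalar projection = u.v / |v| = -24 / sqrt(100) = -2.4

-2.4


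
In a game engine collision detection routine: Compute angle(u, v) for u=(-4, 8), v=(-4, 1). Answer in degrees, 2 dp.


u.v = 24, |u| = sqrt(80) = 8.9443, |v| = sqrt(17) = 4.1231
cos(theta) = u.v/(|u||v|) = 24/sqrt(1360) = 0.650791
theta = acos(0.650791) = 49.4 degrees

49.4 degrees


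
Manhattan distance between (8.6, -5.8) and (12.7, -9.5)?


|8.6-12.7| + |(-5.8)-(-9.5)| = 4.1 + 3.7 = 7.8

7.8


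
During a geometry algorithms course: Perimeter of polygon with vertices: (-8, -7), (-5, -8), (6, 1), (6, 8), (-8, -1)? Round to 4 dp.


Sides: (-8, -7)->(-5, -8): sqrt(10) = 3.162278, (-5, -8)->(6, 1): sqrt(202) = 14.21267, (6, 1)->(6, 8): sqrt(49) = 7, (6, 8)->(-8, -1): sqrt(277) = 16.643317, (-8, -1)->(-8, -7): sqrt(36) = 6
Sum = 47.018265
Perimeter = 47.0183

47.0183


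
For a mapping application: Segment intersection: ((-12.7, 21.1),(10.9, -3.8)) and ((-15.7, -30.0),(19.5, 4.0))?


Cross products: d1=1696.72, d2=17.84, d3=-1280.66, d4=398.22
d1*d2 < 0 and d3*d4 < 0? no

No, they don't intersect


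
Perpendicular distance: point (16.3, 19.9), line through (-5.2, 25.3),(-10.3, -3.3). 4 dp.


|cross product| = 642.44
|line direction| = sqrt(843.97) = 29.0512
Distance = 642.44/sqrt(843.97) = 22.1141

22.1141


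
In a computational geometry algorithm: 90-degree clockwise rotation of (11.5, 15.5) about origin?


90° CW: (x,y) -> (y, -x)
(11.5,15.5) -> (15.5, -11.5)

(15.5, -11.5)


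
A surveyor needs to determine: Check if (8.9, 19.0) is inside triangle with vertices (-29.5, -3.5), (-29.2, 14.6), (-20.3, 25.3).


Cross products: AB x AP = -688.29, BC x BP = -368.51, CA x CP = 898.92
All same sign? no

No, outside


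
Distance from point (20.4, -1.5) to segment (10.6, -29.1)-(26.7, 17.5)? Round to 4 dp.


Project P onto AB: t = 0.594 (clamped to [0,1])
Closest point on segment: (20.1638, -1.4184)
Distance: 0.2499

0.2499


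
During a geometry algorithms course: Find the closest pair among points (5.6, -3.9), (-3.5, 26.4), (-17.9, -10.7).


d(P0,P1) = 31.637, d(P0,P2) = 24.4641, d(P1,P2) = 39.7966
Closest: P0 and P2

Closest pair: (5.6, -3.9) and (-17.9, -10.7), distance = 24.4641


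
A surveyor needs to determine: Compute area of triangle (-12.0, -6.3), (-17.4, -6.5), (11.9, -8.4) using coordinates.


Area = |x_A(y_B-y_C) + x_B(y_C-y_A) + x_C(y_A-y_B)|/2
= |(-22.8) + 36.54 + 2.38|/2
= 16.12/2 = 8.06

8.06


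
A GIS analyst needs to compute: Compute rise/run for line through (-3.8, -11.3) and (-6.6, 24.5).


slope = (y2-y1)/(x2-x1) = (24.5-(-11.3))/((-6.6)-(-3.8)) = 35.8/(-2.8) = -12.7857

-12.7857


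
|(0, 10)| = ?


|u| = sqrt(0^2 + 10^2) = sqrt(100) = 10

10


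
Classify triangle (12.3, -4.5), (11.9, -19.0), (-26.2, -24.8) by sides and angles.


Side lengths squared: AB^2=210.41, BC^2=1485.25, CA^2=1894.34
Sorted: [210.41, 1485.25, 1894.34]
By sides: Scalene, By angles: Obtuse

Scalene, Obtuse


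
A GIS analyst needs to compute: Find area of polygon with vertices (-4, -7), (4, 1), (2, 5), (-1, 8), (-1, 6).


Shoelace sum: ((-4)*1 - 4*(-7)) + (4*5 - 2*1) + (2*8 - (-1)*5) + ((-1)*6 - (-1)*8) + ((-1)*(-7) - (-4)*6)
= 96
Area = |96|/2 = 48

48


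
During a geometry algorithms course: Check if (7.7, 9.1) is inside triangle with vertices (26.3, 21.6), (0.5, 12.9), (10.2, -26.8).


Cross products: AB x AP = 160.68, BC x BP = 248.98, CA x CP = 698.99
All same sign? yes

Yes, inside


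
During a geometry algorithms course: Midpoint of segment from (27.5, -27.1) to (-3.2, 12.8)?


M = ((27.5+(-3.2))/2, ((-27.1)+12.8)/2)
= (12.15, -7.15)

(12.15, -7.15)


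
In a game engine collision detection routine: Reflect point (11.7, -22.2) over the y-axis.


Reflection over y-axis: (x,y) -> (-x,y)
(11.7, -22.2) -> (-11.7, -22.2)

(-11.7, -22.2)


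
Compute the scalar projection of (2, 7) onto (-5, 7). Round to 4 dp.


u.v = 39, |v| = sqrt(74) = 8.6023
Scalar projection = u.v / |v| = 39 / sqrt(74) = 4.5337

4.5337


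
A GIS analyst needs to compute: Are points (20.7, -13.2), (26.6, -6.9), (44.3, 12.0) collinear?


Cross product: (26.6-20.7)*(12-(-13.2)) - ((-6.9)-(-13.2))*(44.3-20.7)
= 0

Yes, collinear


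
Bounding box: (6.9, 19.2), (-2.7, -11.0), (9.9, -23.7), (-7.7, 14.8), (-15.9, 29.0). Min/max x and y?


x range: [-15.9, 9.9]
y range: [-23.7, 29]
Bounding box: (-15.9,-23.7) to (9.9,29)

(-15.9,-23.7) to (9.9,29)


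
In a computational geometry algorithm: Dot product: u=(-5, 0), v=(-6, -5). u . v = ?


u . v = u_x*v_x + u_y*v_y = (-5)*(-6) + 0*(-5)
= 30 + 0 = 30

30


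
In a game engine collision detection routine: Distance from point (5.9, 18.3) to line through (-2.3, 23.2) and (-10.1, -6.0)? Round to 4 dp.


|cross product| = 277.66
|line direction| = sqrt(913.48) = 30.2238
Distance = 277.66/sqrt(913.48) = 9.1868

9.1868


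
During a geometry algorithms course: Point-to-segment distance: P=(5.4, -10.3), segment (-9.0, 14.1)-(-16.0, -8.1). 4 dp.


Project P onto AB: t = 0.8137 (clamped to [0,1])
Closest point on segment: (-14.6957, -3.9635)
Distance: 21.071

21.071


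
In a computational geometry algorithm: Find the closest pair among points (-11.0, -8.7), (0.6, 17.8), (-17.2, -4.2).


d(P0,P1) = 28.9277, d(P0,P2) = 7.6609, d(P1,P2) = 28.2991
Closest: P0 and P2

Closest pair: (-11.0, -8.7) and (-17.2, -4.2), distance = 7.6609


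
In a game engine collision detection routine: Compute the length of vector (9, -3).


|u| = sqrt(9^2 + (-3)^2) = sqrt(90) = 9.4868

9.4868


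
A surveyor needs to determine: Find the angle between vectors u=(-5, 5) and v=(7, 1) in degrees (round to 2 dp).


u.v = -30, |u| = sqrt(50) = 7.0711, |v| = sqrt(50) = 7.0711
cos(theta) = u.v/(|u||v|) = -30/sqrt(2500) = -0.6
theta = acos(-0.6) = 126.87 degrees

126.87 degrees


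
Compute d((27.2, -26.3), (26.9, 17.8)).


dx=-0.3, dy=44.1
d^2 = (-0.3)^2 + 44.1^2 = 1944.9
d = sqrt(1944.9) = 44.101

44.101


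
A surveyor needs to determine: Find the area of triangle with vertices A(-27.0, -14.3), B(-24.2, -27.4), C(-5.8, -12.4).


Area = |x_A(y_B-y_C) + x_B(y_C-y_A) + x_C(y_A-y_B)|/2
= |405 + (-45.98) + (-75.98)|/2
= 283.04/2 = 141.52

141.52


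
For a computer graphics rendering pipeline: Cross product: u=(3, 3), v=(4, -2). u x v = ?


u x v = u_x*v_y - u_y*v_x = 3*(-2) - 3*4
= (-6) - 12 = -18

-18


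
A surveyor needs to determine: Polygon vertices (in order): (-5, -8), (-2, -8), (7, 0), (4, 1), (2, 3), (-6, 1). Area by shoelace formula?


Shoelace sum: ((-5)*(-8) - (-2)*(-8)) + ((-2)*0 - 7*(-8)) + (7*1 - 4*0) + (4*3 - 2*1) + (2*1 - (-6)*3) + ((-6)*(-8) - (-5)*1)
= 170
Area = |170|/2 = 85

85


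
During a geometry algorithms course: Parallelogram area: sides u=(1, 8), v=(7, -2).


|u x v| = |1*(-2) - 8*7|
= |(-2) - 56| = 58

58


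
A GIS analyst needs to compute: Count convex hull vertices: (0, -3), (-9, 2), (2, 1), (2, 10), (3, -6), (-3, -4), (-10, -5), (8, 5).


Convex hull vertices (CCW): (-10, -5), (3, -6), (8, 5), (2, 10), (-9, 2)
Count = 5

5


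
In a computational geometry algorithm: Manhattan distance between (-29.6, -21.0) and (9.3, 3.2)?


|(-29.6)-9.3| + |(-21)-3.2| = 38.9 + 24.2 = 63.1

63.1


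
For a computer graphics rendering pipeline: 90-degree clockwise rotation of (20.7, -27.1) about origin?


90° CW: (x,y) -> (y, -x)
(20.7,-27.1) -> (-27.1, -20.7)

(-27.1, -20.7)


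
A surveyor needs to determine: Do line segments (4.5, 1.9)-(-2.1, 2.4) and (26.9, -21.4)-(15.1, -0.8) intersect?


Cross products: d1=186.5, d2=316.56, d3=142.58, d4=12.52
d1*d2 < 0 and d3*d4 < 0? no

No, they don't intersect


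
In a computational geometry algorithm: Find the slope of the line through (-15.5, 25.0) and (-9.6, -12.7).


slope = (y2-y1)/(x2-x1) = ((-12.7)-25)/((-9.6)-(-15.5)) = (-37.7)/5.9 = -6.3898

-6.3898


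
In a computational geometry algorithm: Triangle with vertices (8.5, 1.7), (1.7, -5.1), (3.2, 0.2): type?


Side lengths squared: AB^2=92.48, BC^2=30.34, CA^2=30.34
Sorted: [30.34, 30.34, 92.48]
By sides: Isosceles, By angles: Obtuse

Isosceles, Obtuse


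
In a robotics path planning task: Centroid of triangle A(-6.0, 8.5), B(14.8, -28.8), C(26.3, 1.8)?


Centroid = ((x_A+x_B+x_C)/3, (y_A+y_B+y_C)/3)
= (((-6)+14.8+26.3)/3, (8.5+(-28.8)+1.8)/3)
= (11.7, -6.1667)

(11.7, -6.1667)


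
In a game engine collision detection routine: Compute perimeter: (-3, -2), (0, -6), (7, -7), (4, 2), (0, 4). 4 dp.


Sides: (-3, -2)->(0, -6): sqrt(25) = 5, (0, -6)->(7, -7): sqrt(50) = 7.071068, (7, -7)->(4, 2): sqrt(90) = 9.486833, (4, 2)->(0, 4): sqrt(20) = 4.472136, (0, 4)->(-3, -2): sqrt(45) = 6.708204
Sum = 32.738241
Perimeter = 32.7382

32.7382


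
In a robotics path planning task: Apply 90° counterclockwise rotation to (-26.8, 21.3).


90° CCW: (x,y) -> (-y, x)
(-26.8,21.3) -> (-21.3, -26.8)

(-21.3, -26.8)


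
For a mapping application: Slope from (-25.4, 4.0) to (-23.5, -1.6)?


slope = (y2-y1)/(x2-x1) = ((-1.6)-4)/((-23.5)-(-25.4)) = (-5.6)/1.9 = -2.9474

-2.9474


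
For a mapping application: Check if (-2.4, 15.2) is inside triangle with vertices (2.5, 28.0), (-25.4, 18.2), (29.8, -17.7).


Cross products: AB x AP = 309.1, BC x BP = 660.1, CA x CP = 573.37
All same sign? yes

Yes, inside


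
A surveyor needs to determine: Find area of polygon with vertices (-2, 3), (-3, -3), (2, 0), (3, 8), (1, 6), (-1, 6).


Shoelace sum: ((-2)*(-3) - (-3)*3) + ((-3)*0 - 2*(-3)) + (2*8 - 3*0) + (3*6 - 1*8) + (1*6 - (-1)*6) + ((-1)*3 - (-2)*6)
= 68
Area = |68|/2 = 34

34


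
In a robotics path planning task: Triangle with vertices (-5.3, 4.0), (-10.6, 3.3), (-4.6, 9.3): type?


Side lengths squared: AB^2=28.58, BC^2=72, CA^2=28.58
Sorted: [28.58, 28.58, 72]
By sides: Isosceles, By angles: Obtuse

Isosceles, Obtuse


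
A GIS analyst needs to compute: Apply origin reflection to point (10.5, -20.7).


Reflection over origin: (x,y) -> (-x,-y)
(10.5, -20.7) -> (-10.5, 20.7)

(-10.5, 20.7)


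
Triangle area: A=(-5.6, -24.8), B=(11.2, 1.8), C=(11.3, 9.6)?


Area = |x_A(y_B-y_C) + x_B(y_C-y_A) + x_C(y_A-y_B)|/2
= |43.68 + 385.28 + (-300.58)|/2
= 128.38/2 = 64.19

64.19


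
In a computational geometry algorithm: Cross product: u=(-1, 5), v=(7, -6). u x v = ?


u x v = u_x*v_y - u_y*v_x = (-1)*(-6) - 5*7
= 6 - 35 = -29

-29


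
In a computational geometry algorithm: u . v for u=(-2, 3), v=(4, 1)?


u . v = u_x*v_x + u_y*v_y = (-2)*4 + 3*1
= (-8) + 3 = -5

-5


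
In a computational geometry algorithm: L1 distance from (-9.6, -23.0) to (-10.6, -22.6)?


|(-9.6)-(-10.6)| + |(-23)-(-22.6)| = 1 + 0.4 = 1.4

1.4


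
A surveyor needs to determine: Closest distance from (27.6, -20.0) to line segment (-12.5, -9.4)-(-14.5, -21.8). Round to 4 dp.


Project P onto AB: t = 0.3248 (clamped to [0,1])
Closest point on segment: (-13.1496, -13.4275)
Distance: 41.2762

41.2762


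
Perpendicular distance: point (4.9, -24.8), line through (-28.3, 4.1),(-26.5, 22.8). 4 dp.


|cross product| = 672.86
|line direction| = sqrt(352.93) = 18.7864
Distance = 672.86/sqrt(352.93) = 35.8163

35.8163


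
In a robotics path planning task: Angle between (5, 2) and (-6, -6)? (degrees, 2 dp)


u.v = -42, |u| = sqrt(29) = 5.3852, |v| = sqrt(72) = 8.4853
cos(theta) = u.v/(|u||v|) = -42/sqrt(2088) = -0.919145
theta = acos(-0.919145) = 156.8 degrees

156.8 degrees


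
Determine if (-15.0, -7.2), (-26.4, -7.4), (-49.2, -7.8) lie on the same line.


Cross product: ((-26.4)-(-15))*((-7.8)-(-7.2)) - ((-7.4)-(-7.2))*((-49.2)-(-15))
= 0

Yes, collinear


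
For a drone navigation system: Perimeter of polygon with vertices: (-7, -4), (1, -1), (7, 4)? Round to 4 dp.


Sides: (-7, -4)->(1, -1): sqrt(73) = 8.544004, (1, -1)->(7, 4): sqrt(61) = 7.81025, (7, 4)->(-7, -4): sqrt(260) = 16.124515
Sum = 32.478769
Perimeter = 32.4788

32.4788


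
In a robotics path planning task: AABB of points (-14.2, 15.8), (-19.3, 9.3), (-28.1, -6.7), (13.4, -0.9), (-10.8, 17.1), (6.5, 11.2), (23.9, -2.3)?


x range: [-28.1, 23.9]
y range: [-6.7, 17.1]
Bounding box: (-28.1,-6.7) to (23.9,17.1)

(-28.1,-6.7) to (23.9,17.1)


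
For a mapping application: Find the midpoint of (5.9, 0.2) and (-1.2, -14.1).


M = ((5.9+(-1.2))/2, (0.2+(-14.1))/2)
= (2.35, -6.95)

(2.35, -6.95)


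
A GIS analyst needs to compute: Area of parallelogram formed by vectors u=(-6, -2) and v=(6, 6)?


|u x v| = |(-6)*6 - (-2)*6|
= |(-36) - (-12)| = 24

24


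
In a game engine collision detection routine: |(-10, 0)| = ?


|u| = sqrt((-10)^2 + 0^2) = sqrt(100) = 10

10


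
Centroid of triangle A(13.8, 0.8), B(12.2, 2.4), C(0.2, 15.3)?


Centroid = ((x_A+x_B+x_C)/3, (y_A+y_B+y_C)/3)
= ((13.8+12.2+0.2)/3, (0.8+2.4+15.3)/3)
= (8.7333, 6.1667)

(8.7333, 6.1667)


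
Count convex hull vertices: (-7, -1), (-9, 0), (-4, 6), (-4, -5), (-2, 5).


Convex hull vertices (CCW): (-9, 0), (-4, -5), (-2, 5), (-4, 6)
Count = 4

4


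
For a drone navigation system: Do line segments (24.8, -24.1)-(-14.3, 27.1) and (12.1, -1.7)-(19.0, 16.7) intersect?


Cross products: d1=-388.24, d2=684.48, d3=-225.6, d4=-1298.32
d1*d2 < 0 and d3*d4 < 0? no

No, they don't intersect


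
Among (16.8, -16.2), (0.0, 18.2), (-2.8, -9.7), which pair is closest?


d(P0,P1) = 38.2832, d(P0,P2) = 20.6497, d(P1,P2) = 28.0401
Closest: P0 and P2

Closest pair: (16.8, -16.2) and (-2.8, -9.7), distance = 20.6497


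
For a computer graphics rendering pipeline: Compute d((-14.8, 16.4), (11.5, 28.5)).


dx=26.3, dy=12.1
d^2 = 26.3^2 + 12.1^2 = 838.1
d = sqrt(838.1) = 28.95

28.95


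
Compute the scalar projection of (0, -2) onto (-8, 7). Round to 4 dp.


u.v = -14, |v| = sqrt(113) = 10.6301
Scalar projection = u.v / |v| = -14 / sqrt(113) = -1.317

-1.317


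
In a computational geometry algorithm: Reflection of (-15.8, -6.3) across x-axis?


Reflection over x-axis: (x,y) -> (x,-y)
(-15.8, -6.3) -> (-15.8, 6.3)

(-15.8, 6.3)


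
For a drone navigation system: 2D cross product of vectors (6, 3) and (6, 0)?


u x v = u_x*v_y - u_y*v_x = 6*0 - 3*6
= 0 - 18 = -18

-18


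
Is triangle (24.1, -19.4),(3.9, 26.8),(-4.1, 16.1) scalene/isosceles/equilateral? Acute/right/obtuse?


Side lengths squared: AB^2=2542.48, BC^2=178.49, CA^2=2055.49
Sorted: [178.49, 2055.49, 2542.48]
By sides: Scalene, By angles: Obtuse

Scalene, Obtuse


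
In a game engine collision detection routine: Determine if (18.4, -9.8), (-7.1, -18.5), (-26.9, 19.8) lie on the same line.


Cross product: ((-7.1)-18.4)*(19.8-(-9.8)) - ((-18.5)-(-9.8))*((-26.9)-18.4)
= -1148.91

No, not collinear


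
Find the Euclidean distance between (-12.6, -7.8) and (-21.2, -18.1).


dx=-8.6, dy=-10.3
d^2 = (-8.6)^2 + (-10.3)^2 = 180.05
d = sqrt(180.05) = 13.4183

13.4183


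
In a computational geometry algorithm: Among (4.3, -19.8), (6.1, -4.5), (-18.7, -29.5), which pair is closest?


d(P0,P1) = 15.4055, d(P0,P2) = 24.9618, d(P1,P2) = 35.2142
Closest: P0 and P1

Closest pair: (4.3, -19.8) and (6.1, -4.5), distance = 15.4055


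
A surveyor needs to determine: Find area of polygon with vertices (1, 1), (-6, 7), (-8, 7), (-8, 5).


Shoelace sum: (1*7 - (-6)*1) + ((-6)*7 - (-8)*7) + ((-8)*5 - (-8)*7) + ((-8)*1 - 1*5)
= 30
Area = |30|/2 = 15

15


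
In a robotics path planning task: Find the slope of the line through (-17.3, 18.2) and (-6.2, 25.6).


slope = (y2-y1)/(x2-x1) = (25.6-18.2)/((-6.2)-(-17.3)) = 7.4/11.1 = 0.6667

0.6667


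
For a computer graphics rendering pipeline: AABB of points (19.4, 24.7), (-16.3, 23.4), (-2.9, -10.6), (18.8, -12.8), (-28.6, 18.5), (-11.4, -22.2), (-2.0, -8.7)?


x range: [-28.6, 19.4]
y range: [-22.2, 24.7]
Bounding box: (-28.6,-22.2) to (19.4,24.7)

(-28.6,-22.2) to (19.4,24.7)


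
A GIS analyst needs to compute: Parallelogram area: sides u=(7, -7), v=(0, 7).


|u x v| = |7*7 - (-7)*0|
= |49 - 0| = 49

49


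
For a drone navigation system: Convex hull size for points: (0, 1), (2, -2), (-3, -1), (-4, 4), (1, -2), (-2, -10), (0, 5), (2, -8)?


Convex hull vertices (CCW): (-4, 4), (-2, -10), (2, -8), (2, -2), (0, 5)
Count = 5

5


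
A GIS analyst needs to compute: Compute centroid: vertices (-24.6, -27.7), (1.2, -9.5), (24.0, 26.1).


Centroid = ((x_A+x_B+x_C)/3, (y_A+y_B+y_C)/3)
= (((-24.6)+1.2+24)/3, ((-27.7)+(-9.5)+26.1)/3)
= (0.2, -3.7)

(0.2, -3.7)


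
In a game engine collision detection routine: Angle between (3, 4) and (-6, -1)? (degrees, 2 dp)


u.v = -22, |u| = sqrt(25) = 5, |v| = sqrt(37) = 6.0828
cos(theta) = u.v/(|u||v|) = -22/sqrt(925) = -0.723356
theta = acos(-0.723356) = 136.33 degrees

136.33 degrees


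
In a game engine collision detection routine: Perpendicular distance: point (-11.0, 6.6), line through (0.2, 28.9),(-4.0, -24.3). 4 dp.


|cross product| = 502.18
|line direction| = sqrt(2847.88) = 53.3655
Distance = 502.18/sqrt(2847.88) = 9.4102

9.4102


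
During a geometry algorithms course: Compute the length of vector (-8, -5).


|u| = sqrt((-8)^2 + (-5)^2) = sqrt(89) = 9.434

9.434


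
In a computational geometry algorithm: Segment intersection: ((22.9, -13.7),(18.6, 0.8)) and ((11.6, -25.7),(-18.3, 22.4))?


Cross products: d1=-902.33, d2=-1129.05, d3=215.45, d4=442.17
d1*d2 < 0 and d3*d4 < 0? no

No, they don't intersect


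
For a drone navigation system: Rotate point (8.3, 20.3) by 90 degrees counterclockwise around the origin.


90° CCW: (x,y) -> (-y, x)
(8.3,20.3) -> (-20.3, 8.3)

(-20.3, 8.3)


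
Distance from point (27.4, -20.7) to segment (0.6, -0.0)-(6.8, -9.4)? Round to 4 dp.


Project P onto AB: t = 1 (clamped to [0,1])
Closest point on segment: (6.8, -9.4)
Distance: 23.4957

23.4957


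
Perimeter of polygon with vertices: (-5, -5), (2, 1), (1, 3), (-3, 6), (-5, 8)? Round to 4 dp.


Sides: (-5, -5)->(2, 1): sqrt(85) = 9.219544, (2, 1)->(1, 3): sqrt(5) = 2.236068, (1, 3)->(-3, 6): sqrt(25) = 5, (-3, 6)->(-5, 8): sqrt(8) = 2.828427, (-5, 8)->(-5, -5): sqrt(169) = 13
Sum = 32.284039
Perimeter = 32.284

32.284


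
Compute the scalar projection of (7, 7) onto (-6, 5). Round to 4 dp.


u.v = -7, |v| = sqrt(61) = 7.8102
Scalar projection = u.v / |v| = -7 / sqrt(61) = -0.8963

-0.8963


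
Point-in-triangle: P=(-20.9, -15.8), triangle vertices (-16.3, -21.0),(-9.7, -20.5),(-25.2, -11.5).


Cross products: AB x AP = 36.62, BC x BP = 27.95, CA x CP = 2.58
All same sign? yes

Yes, inside


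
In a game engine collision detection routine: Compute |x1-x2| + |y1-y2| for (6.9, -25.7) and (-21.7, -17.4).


|6.9-(-21.7)| + |(-25.7)-(-17.4)| = 28.6 + 8.3 = 36.9

36.9


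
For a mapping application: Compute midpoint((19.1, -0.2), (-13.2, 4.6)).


M = ((19.1+(-13.2))/2, ((-0.2)+4.6)/2)
= (2.95, 2.2)

(2.95, 2.2)


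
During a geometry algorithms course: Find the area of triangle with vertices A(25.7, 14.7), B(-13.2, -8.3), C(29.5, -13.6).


Area = |x_A(y_B-y_C) + x_B(y_C-y_A) + x_C(y_A-y_B)|/2
= |136.21 + 373.56 + 678.5|/2
= 1188.27/2 = 594.135

594.135


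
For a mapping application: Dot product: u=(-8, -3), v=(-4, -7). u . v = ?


u . v = u_x*v_x + u_y*v_y = (-8)*(-4) + (-3)*(-7)
= 32 + 21 = 53

53


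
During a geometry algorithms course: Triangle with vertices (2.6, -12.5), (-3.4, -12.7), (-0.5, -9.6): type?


Side lengths squared: AB^2=36.04, BC^2=18.02, CA^2=18.02
Sorted: [18.02, 18.02, 36.04]
By sides: Isosceles, By angles: Right

Isosceles, Right


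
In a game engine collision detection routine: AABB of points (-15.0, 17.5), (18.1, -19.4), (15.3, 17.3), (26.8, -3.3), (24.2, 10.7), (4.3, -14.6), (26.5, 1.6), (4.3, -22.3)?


x range: [-15, 26.8]
y range: [-22.3, 17.5]
Bounding box: (-15,-22.3) to (26.8,17.5)

(-15,-22.3) to (26.8,17.5)


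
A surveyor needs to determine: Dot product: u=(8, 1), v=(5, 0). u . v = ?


u . v = u_x*v_x + u_y*v_y = 8*5 + 1*0
= 40 + 0 = 40

40


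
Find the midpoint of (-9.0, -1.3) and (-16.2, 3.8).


M = (((-9)+(-16.2))/2, ((-1.3)+3.8)/2)
= (-12.6, 1.25)

(-12.6, 1.25)


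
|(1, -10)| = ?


|u| = sqrt(1^2 + (-10)^2) = sqrt(101) = 10.0499

10.0499


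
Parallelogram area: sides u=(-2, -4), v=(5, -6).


|u x v| = |(-2)*(-6) - (-4)*5|
= |12 - (-20)| = 32

32


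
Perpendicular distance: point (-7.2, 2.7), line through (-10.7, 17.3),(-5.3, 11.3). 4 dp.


|cross product| = 57.84
|line direction| = sqrt(65.16) = 8.0722
Distance = 57.84/sqrt(65.16) = 7.1654

7.1654


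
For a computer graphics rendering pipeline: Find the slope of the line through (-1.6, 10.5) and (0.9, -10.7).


slope = (y2-y1)/(x2-x1) = ((-10.7)-10.5)/(0.9-(-1.6)) = (-21.2)/2.5 = -8.48

-8.48


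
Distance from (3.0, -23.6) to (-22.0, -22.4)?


dx=-25, dy=1.2
d^2 = (-25)^2 + 1.2^2 = 626.44
d = sqrt(626.44) = 25.0288

25.0288


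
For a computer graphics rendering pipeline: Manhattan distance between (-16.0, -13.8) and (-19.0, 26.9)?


|(-16)-(-19)| + |(-13.8)-26.9| = 3 + 40.7 = 43.7

43.7


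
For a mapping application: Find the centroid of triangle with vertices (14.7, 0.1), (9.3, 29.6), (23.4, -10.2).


Centroid = ((x_A+x_B+x_C)/3, (y_A+y_B+y_C)/3)
= ((14.7+9.3+23.4)/3, (0.1+29.6+(-10.2))/3)
= (15.8, 6.5)

(15.8, 6.5)


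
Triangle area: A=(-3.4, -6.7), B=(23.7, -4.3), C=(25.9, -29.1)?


Area = |x_A(y_B-y_C) + x_B(y_C-y_A) + x_C(y_A-y_B)|/2
= |(-84.32) + (-530.88) + (-62.16)|/2
= 677.36/2 = 338.68

338.68


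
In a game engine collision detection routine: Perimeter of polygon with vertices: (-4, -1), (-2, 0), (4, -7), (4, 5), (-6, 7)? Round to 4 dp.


Sides: (-4, -1)->(-2, 0): sqrt(5) = 2.236068, (-2, 0)->(4, -7): sqrt(85) = 9.219544, (4, -7)->(4, 5): sqrt(144) = 12, (4, 5)->(-6, 7): sqrt(104) = 10.198039, (-6, 7)->(-4, -1): sqrt(68) = 8.246211
Sum = 41.899862
Perimeter = 41.8999

41.8999


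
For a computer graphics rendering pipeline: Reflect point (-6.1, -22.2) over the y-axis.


Reflection over y-axis: (x,y) -> (-x,y)
(-6.1, -22.2) -> (6.1, -22.2)

(6.1, -22.2)


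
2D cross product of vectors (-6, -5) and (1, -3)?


u x v = u_x*v_y - u_y*v_x = (-6)*(-3) - (-5)*1
= 18 - (-5) = 23

23


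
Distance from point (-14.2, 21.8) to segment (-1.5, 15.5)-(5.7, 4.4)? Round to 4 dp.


Project P onto AB: t = 0 (clamped to [0,1])
Closest point on segment: (-1.5, 15.5)
Distance: 14.1767

14.1767


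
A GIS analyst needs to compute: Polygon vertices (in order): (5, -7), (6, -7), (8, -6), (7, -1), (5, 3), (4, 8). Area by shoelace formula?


Shoelace sum: (5*(-7) - 6*(-7)) + (6*(-6) - 8*(-7)) + (8*(-1) - 7*(-6)) + (7*3 - 5*(-1)) + (5*8 - 4*3) + (4*(-7) - 5*8)
= 47
Area = |47|/2 = 23.5

23.5


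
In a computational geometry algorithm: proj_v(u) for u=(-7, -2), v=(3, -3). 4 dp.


u.v = -15, |v| = sqrt(18) = 4.2426
Scalar projection = u.v / |v| = -15 / sqrt(18) = -3.5355

-3.5355


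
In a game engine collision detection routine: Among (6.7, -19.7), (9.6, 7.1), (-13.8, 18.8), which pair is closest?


d(P0,P1) = 26.9564, d(P0,P2) = 43.6177, d(P1,P2) = 26.162
Closest: P1 and P2

Closest pair: (9.6, 7.1) and (-13.8, 18.8), distance = 26.162


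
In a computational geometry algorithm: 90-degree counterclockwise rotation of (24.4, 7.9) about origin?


90° CCW: (x,y) -> (-y, x)
(24.4,7.9) -> (-7.9, 24.4)

(-7.9, 24.4)


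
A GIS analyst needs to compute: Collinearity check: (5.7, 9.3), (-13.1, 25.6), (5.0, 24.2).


Cross product: ((-13.1)-5.7)*(24.2-9.3) - (25.6-9.3)*(5-5.7)
= -268.71

No, not collinear


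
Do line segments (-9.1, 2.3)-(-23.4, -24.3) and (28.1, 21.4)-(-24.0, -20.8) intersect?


Cross products: d1=-574.73, d2=207.67, d3=716.39, d4=-66.01
d1*d2 < 0 and d3*d4 < 0? yes

Yes, they intersect


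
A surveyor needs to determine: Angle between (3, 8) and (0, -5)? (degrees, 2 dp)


u.v = -40, |u| = sqrt(73) = 8.544, |v| = sqrt(25) = 5
cos(theta) = u.v/(|u||v|) = -40/sqrt(1825) = -0.936329
theta = acos(-0.936329) = 159.44 degrees

159.44 degrees


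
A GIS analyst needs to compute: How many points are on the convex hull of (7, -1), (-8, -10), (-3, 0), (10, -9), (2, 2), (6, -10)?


Convex hull vertices (CCW): (-8, -10), (6, -10), (10, -9), (7, -1), (2, 2), (-3, 0)
Count = 6

6
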